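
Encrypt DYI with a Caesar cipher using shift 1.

D(3): 3+1=4 → E
Y(24): 24+1=25 → Z
I(8): 8+1=9 → J

EZJ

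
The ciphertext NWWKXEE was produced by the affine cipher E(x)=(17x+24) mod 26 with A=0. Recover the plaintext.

The inverse of 17 mod 26 is 23, since 17·23=391≡1. Apply D(y)=23·(y−24) mod 26:
N(13): 23·(13−24)=-253≡7 → H
W(22): 23·(22−24)=-46≡6 → G
W(22): 23·(22−24)=-46≡6 → G
K(10): 23·(10−24)=-322≡16 → Q
X(23): 23·(23−24)=-23≡3 → D
E(4): 23·(4−24)=-460≡8 → I
E(4): 23·(4−24)=-460≡8 → I

HGGQDII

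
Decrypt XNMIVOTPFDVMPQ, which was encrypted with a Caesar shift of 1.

X(23): 23−1=22 → W
N(13): 13−1=12 → M
M(12): 12−1=11 → L
I(8): 8−1=7 → H
V(21): 21−1=20 → U
O(14): 14−1=13 → N
T(19): 19−1=18 → S
P(15): 15−1=14 → O
F(5): 5−1=4 → E
D(3): 3−1=2 → C
V(21): 21−1=20 → U
M(12): 12−1=11 → L
P(15): 15−1=14 → O
Q(16): 16−1=15 → P

WMLHUNSOECULOP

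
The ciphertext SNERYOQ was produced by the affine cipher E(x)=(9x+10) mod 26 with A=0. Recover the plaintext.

YJIVQMS

The inverse of 9 mod 26 is 3, since 9·3=27≡1. Apply D(y)=3·(y−10) mod 26:
S(18): 3·(18−10)=24 → Y
N(13): 3·(13−10)=9 → J
E(4): 3·(4−10)=-18≡8 → I
R(17): 3·(17−10)=21 → V
Y(24): 3·(24−10)=42≡16 → Q
O(14): 3·(14−10)=12 → M
Q(16): 3·(16−10)=18 → S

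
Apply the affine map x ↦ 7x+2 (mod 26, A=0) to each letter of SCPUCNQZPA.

S(18): 7·18+2=128≡24 → Y
C(2): 7·2+2=16 → Q
P(15): 7·15+2=107≡3 → D
U(20): 7·20+2=142≡12 → M
C(2): 7·2+2=16 → Q
N(13): 7·13+2=93≡15 → P
Q(16): 7·16+2=114≡10 → K
Z(25): 7·25+2=177≡21 → V
P(15): 7·15+2=107≡3 → D
A(0): 7·0+2=2 → C

YQDMQPKVDC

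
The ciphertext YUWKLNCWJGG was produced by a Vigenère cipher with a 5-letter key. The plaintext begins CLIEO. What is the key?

WJOGX

Subtract each crib letter from the matching ciphertext letter (mod 26):
Y(24)−C(2)=22 → W
U(20)−L(11)=9 → J
W(22)−I(8)=14 → O
K(10)−E(4)=6 → G
L(11)−O(14)=-3≡23 → X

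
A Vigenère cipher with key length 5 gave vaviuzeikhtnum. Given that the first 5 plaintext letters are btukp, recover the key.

Subtract each crib letter from the matching ciphertext letter (mod 26):
v(21)−b(1)=20 → u
a(0)−t(19)=-19≡7 → h
v(21)−u(20)=1 → b
i(8)−k(10)=-2≡24 → y
u(20)−p(15)=5 → f

uhbyf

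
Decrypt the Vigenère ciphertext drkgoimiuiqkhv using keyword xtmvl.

Repeat the key across the ciphertext: xtmvlxtmvlxtmv
d(3)−x(23): -20≡6 → g
r(17)−t(19): -2≡24 → y
k(10)−m(12): -2≡24 → y
g(6)−v(21): -15≡11 → l
o(14)−l(11): 3 → d
i(8)−x(23): -15≡11 → l
m(12)−t(19): -7≡19 → t
i(8)−m(12): -4≡22 → w
u(20)−v(21): -1≡25 → z
i(8)−l(11): -3≡23 → x
q(16)−x(23): -7≡19 → t
k(10)−t(19): -9≡17 → r
h(7)−m(12): -5≡21 → v
v(21)−v(21): 0 → a

gyyldltwzxtrva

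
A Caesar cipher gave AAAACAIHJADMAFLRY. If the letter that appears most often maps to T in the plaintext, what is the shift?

7

The most frequent ciphertext letter is A (appears 7 times).
A is position 0; T is position 19.
Shift = -19≡7.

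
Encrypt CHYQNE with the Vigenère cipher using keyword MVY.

OCWCIC

Repeat the key across the message: MVYMVY
C(2)+M(12): 14 → O
H(7)+V(21): 28≡2 → C
Y(24)+Y(24): 48≡22 → W
Q(16)+M(12): 28≡2 → C
N(13)+V(21): 34≡8 → I
E(4)+Y(24): 28≡2 → C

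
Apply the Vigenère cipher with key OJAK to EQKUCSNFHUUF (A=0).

SZKEQBNPVDUP

Repeat the key across the message: OJAKOJAKOJAK
E(4)+O(14): 18 → S
Q(16)+J(9): 25 → Z
K(10)+A(0): 10 → K
U(20)+K(10): 30≡4 → E
C(2)+O(14): 16 → Q
S(18)+J(9): 27≡1 → B
N(13)+A(0): 13 → N
F(5)+K(10): 15 → P
H(7)+O(14): 21 → V
U(20)+J(9): 29≡3 → D
U(20)+A(0): 20 → U
F(5)+K(10): 15 → P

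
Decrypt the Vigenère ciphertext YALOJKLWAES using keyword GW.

SEFSDOFAUIM

Repeat the key across the ciphertext: GWGWGWGWGWG
Y(24)−G(6): 18 → S
A(0)−W(22): -22≡4 → E
L(11)−G(6): 5 → F
O(14)−W(22): -8≡18 → S
J(9)−G(6): 3 → D
K(10)−W(22): -12≡14 → O
L(11)−G(6): 5 → F
W(22)−W(22): 0 → A
A(0)−G(6): -6≡20 → U
E(4)−W(22): -18≡8 → I
S(18)−G(6): 12 → M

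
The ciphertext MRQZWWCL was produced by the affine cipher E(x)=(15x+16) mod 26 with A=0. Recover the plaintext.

YHALQQGR

The inverse of 15 mod 26 is 7, since 15·7=105≡1. Apply D(y)=7·(y−16) mod 26:
M(12): 7·(12−16)=-28≡24 → Y
R(17): 7·(17−16)=7 → H
Q(16): 7·(16−16)=0 → A
Z(25): 7·(25−16)=63≡11 → L
W(22): 7·(22−16)=42≡16 → Q
W(22): 7·(22−16)=42≡16 → Q
C(2): 7·(2−16)=-98≡6 → G
L(11): 7·(11−16)=-35≡17 → R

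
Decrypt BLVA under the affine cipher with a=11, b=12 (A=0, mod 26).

ZHPG

The inverse of 11 mod 26 is 19, since 11·19=209≡1. Apply D(y)=19·(y−12) mod 26:
B(1): 19·(1−12)=-209≡25 → Z
L(11): 19·(11−12)=-19≡7 → H
V(21): 19·(21−12)=171≡15 → P
A(0): 19·(0−12)=-228≡6 → G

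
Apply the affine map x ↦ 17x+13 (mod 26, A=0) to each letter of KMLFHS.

BJSUCH

K(10): 17·10+13=183≡1 → B
M(12): 17·12+13=217≡9 → J
L(11): 17·11+13=200≡18 → S
F(5): 17·5+13=98≡20 → U
H(7): 17·7+13=132≡2 → C
S(18): 17·18+13=319≡7 → H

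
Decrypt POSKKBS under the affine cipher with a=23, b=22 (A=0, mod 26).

LUKEEHK

The inverse of 23 mod 26 is 17, since 23·17=391≡1. Apply D(y)=17·(y−22) mod 26:
P(15): 17·(15−22)=-119≡11 → L
O(14): 17·(14−22)=-136≡20 → U
S(18): 17·(18−22)=-68≡10 → K
K(10): 17·(10−22)=-204≡4 → E
K(10): 17·(10−22)=-204≡4 → E
B(1): 17·(1−22)=-357≡7 → H
S(18): 17·(18−22)=-68≡10 → K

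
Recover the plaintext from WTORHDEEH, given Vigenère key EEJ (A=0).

SPFNDUAAY

Repeat the key across the ciphertext: EEJEEJEEJ
W(22)−E(4): 18 → S
T(19)−E(4): 15 → P
O(14)−J(9): 5 → F
R(17)−E(4): 13 → N
H(7)−E(4): 3 → D
D(3)−J(9): -6≡20 → U
E(4)−E(4): 0 → A
E(4)−E(4): 0 → A
H(7)−J(9): -2≡24 → Y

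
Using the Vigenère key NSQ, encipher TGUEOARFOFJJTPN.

GYKRGQEXESBZGHD

Repeat the key across the message: NSQNSQNSQNSQNSQ
T(19)+N(13): 32≡6 → G
G(6)+S(18): 24 → Y
U(20)+Q(16): 36≡10 → K
E(4)+N(13): 17 → R
O(14)+S(18): 32≡6 → G
A(0)+Q(16): 16 → Q
R(17)+N(13): 30≡4 → E
F(5)+S(18): 23 → X
O(14)+Q(16): 30≡4 → E
F(5)+N(13): 18 → S
J(9)+S(18): 27≡1 → B
J(9)+Q(16): 25 → Z
T(19)+N(13): 32≡6 → G
P(15)+S(18): 33≡7 → H
N(13)+Q(16): 29≡3 → D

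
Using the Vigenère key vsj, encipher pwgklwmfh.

Repeat the key across the message: vsjvsjvsj
p(15)+v(21): 36≡10 → k
w(22)+s(18): 40≡14 → o
g(6)+j(9): 15 → p
k(10)+v(21): 31≡5 → f
l(11)+s(18): 29≡3 → d
w(22)+j(9): 31≡5 → f
m(12)+v(21): 33≡7 → h
f(5)+s(18): 23 → x
h(7)+j(9): 16 → q

kopfdfhxq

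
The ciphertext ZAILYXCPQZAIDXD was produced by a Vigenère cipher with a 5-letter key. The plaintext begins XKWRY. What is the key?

CQMUA

Subtract each crib letter from the matching ciphertext letter (mod 26):
Z(25)−X(23)=2 → C
A(0)−K(10)=-10≡16 → Q
I(8)−W(22)=-14≡12 → M
L(11)−R(17)=-6≡20 → U
Y(24)−Y(24)=0 → A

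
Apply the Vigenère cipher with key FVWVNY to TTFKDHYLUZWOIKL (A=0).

Repeat the key across the message: FVWVNYFVWVNYFVW
T(19)+F(5): 24 → Y
T(19)+V(21): 40≡14 → O
F(5)+W(22): 27≡1 → B
K(10)+V(21): 31≡5 → F
D(3)+N(13): 16 → Q
H(7)+Y(24): 31≡5 → F
Y(24)+F(5): 29≡3 → D
L(11)+V(21): 32≡6 → G
U(20)+W(22): 42≡16 → Q
Z(25)+V(21): 46≡20 → U
W(22)+N(13): 35≡9 → J
O(14)+Y(24): 38≡12 → M
I(8)+F(5): 13 → N
K(10)+V(21): 31≡5 → F
L(11)+W(22): 33≡7 → H

YOBFQFDGQUJMNFH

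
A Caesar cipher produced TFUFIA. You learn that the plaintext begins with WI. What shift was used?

From the crib: T(19)−W(22)=-3≡23, so the shift is 23.

23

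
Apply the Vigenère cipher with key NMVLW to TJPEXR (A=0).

Repeat the key across the message: NMVLWN
T(19)+N(13): 32≡6 → G
J(9)+M(12): 21 → V
P(15)+V(21): 36≡10 → K
E(4)+L(11): 15 → P
X(23)+W(22): 45≡19 → T
R(17)+N(13): 30≡4 → E

GVKPTE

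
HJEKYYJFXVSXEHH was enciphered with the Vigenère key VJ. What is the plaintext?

MAJBDPOWCMXOJYM

Repeat the key across the ciphertext: VJVJVJVJVJVJVJV
H(7)−V(21): -14≡12 → M
J(9)−J(9): 0 → A
E(4)−V(21): -17≡9 → J
K(10)−J(9): 1 → B
Y(24)−V(21): 3 → D
Y(24)−J(9): 15 → P
J(9)−V(21): -12≡14 → O
F(5)−J(9): -4≡22 → W
X(23)−V(21): 2 → C
V(21)−J(9): 12 → M
S(18)−V(21): -3≡23 → X
X(23)−J(9): 14 → O
E(4)−V(21): -17≡9 → J
H(7)−J(9): -2≡24 → Y
H(7)−V(21): -14≡12 → M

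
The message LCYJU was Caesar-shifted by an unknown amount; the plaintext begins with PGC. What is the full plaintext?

PGCNY

From the crib: L(11)−P(15)=-4≡22, so the shift is 22.
Subtract 22 from each ciphertext letter:
L(11): 11−22=-11≡15 → P
C(2): 2−22=-20≡6 → G
Y(24): 24−22=2 → C
J(9): 9−22=-13≡13 → N
U(20): 20−22=-2≡24 → Y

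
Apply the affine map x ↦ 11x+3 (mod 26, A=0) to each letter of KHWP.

K(10): 11·10+3=113≡9 → J
H(7): 11·7+3=80≡2 → C
W(22): 11·22+3=245≡11 → L
P(15): 11·15+3=168≡12 → M

JCLM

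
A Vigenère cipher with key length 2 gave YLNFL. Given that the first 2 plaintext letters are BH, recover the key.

Subtract each crib letter from the matching ciphertext letter (mod 26):
Y(24)−B(1)=23 → X
L(11)−H(7)=4 → E

XE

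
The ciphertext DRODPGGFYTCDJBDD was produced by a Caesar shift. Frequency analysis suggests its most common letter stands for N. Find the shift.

16

The most frequent ciphertext letter is D (appears 5 times).
D is position 3; N is position 13.
Shift = -10≡16.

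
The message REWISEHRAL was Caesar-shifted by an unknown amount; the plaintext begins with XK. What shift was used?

From the crib: R(17)−X(23)=-6≡20, so the shift is 20.

20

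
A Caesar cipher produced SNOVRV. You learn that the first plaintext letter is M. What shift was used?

6

From the crib: S(18)−M(12)=6, so the shift is 6.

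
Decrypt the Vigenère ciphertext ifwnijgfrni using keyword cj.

gwuegaewpeg

Repeat the key across the ciphertext: cjcjcjcjcjc
i(8)−c(2): 6 → g
f(5)−j(9): -4≡22 → w
w(22)−c(2): 20 → u
n(13)−j(9): 4 → e
i(8)−c(2): 6 → g
j(9)−j(9): 0 → a
g(6)−c(2): 4 → e
f(5)−j(9): -4≡22 → w
r(17)−c(2): 15 → p
n(13)−j(9): 4 → e
i(8)−c(2): 6 → g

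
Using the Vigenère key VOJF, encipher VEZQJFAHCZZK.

Repeat the key across the message: VOJFVOJFVOJF
V(21)+V(21): 42≡16 → Q
E(4)+O(14): 18 → S
Z(25)+J(9): 34≡8 → I
Q(16)+F(5): 21 → V
J(9)+V(21): 30≡4 → E
F(5)+O(14): 19 → T
A(0)+J(9): 9 → J
H(7)+F(5): 12 → M
C(2)+V(21): 23 → X
Z(25)+O(14): 39≡13 → N
Z(25)+J(9): 34≡8 → I
K(10)+F(5): 15 → P

QSIVETJMXNIP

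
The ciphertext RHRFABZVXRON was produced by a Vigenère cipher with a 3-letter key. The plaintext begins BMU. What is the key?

QVX

Subtract each crib letter from the matching ciphertext letter (mod 26):
R(17)−B(1)=16 → Q
H(7)−M(12)=-5≡21 → V
R(17)−U(20)=-3≡23 → X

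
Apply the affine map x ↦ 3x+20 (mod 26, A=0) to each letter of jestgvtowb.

j(9): 3·9+20=47≡21 → v
e(4): 3·4+20=32≡6 → g
s(18): 3·18+20=74≡22 → w
t(19): 3·19+20=77≡25 → z
g(6): 3·6+20=38≡12 → m
v(21): 3·21+20=83≡5 → f
t(19): 3·19+20=77≡25 → z
o(14): 3·14+20=62≡10 → k
w(22): 3·22+20=86≡8 → i
b(1): 3·1+20=23 → x

vgwzmfzkix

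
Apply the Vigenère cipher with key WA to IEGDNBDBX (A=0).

EECDJBZBT

Repeat the key across the message: WAWAWAWAW
I(8)+W(22): 30≡4 → E
E(4)+A(0): 4 → E
G(6)+W(22): 28≡2 → C
D(3)+A(0): 3 → D
N(13)+W(22): 35≡9 → J
B(1)+A(0): 1 → B
D(3)+W(22): 25 → Z
B(1)+A(0): 1 → B
X(23)+W(22): 45≡19 → T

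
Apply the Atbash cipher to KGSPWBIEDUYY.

PTHKDYRVWFBB

K(10) → P(15)
G(6) → T(19)
S(18) → H(7)
P(15) → K(10)
W(22) → D(3)
B(1) → Y(24)
I(8) → R(17)
E(4) → V(21)
D(3) → W(22)
U(20) → F(5)
Y(24) → B(1)
Y(24) → B(1)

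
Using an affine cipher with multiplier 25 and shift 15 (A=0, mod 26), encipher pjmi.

agdh

p(15): 25·15+15=390≡0 → a
j(9): 25·9+15=240≡6 → g
m(12): 25·12+15=315≡3 → d
i(8): 25·8+15=215≡7 → h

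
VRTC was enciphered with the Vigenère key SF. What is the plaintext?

Repeat the key across the ciphertext: SFSF
V(21)−S(18): 3 → D
R(17)−F(5): 12 → M
T(19)−S(18): 1 → B
C(2)−F(5): -3≡23 → X

DMBX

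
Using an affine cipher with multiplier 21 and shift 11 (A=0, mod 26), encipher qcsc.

jbzb

q(16): 21·16+11=347≡9 → j
c(2): 21·2+11=53≡1 → b
s(18): 21·18+11=389≡25 → z
c(2): 21·2+11=53≡1 → b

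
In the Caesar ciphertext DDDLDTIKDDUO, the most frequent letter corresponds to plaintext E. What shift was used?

The most frequent ciphertext letter is D (appears 6 times).
D is position 3; E is position 4.
Shift = -1≡25.

25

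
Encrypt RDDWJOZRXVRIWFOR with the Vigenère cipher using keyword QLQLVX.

HOTHELPCNGMFMQEC

Repeat the key across the message: QLQLVXQLQLVXQLQL
R(17)+Q(16): 33≡7 → H
D(3)+L(11): 14 → O
D(3)+Q(16): 19 → T
W(22)+L(11): 33≡7 → H
J(9)+V(21): 30≡4 → E
O(14)+X(23): 37≡11 → L
Z(25)+Q(16): 41≡15 → P
R(17)+L(11): 28≡2 → C
X(23)+Q(16): 39≡13 → N
V(21)+L(11): 32≡6 → G
R(17)+V(21): 38≡12 → M
I(8)+X(23): 31≡5 → F
W(22)+Q(16): 38≡12 → M
F(5)+L(11): 16 → Q
O(14)+Q(16): 30≡4 → E
R(17)+L(11): 28≡2 → C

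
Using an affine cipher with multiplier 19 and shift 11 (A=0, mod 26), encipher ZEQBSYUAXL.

SJDEPZBLGM

Z(25): 19·25+11=486≡18 → S
E(4): 19·4+11=87≡9 → J
Q(16): 19·16+11=315≡3 → D
B(1): 19·1+11=30≡4 → E
S(18): 19·18+11=353≡15 → P
Y(24): 19·24+11=467≡25 → Z
U(20): 19·20+11=391≡1 → B
A(0): 19·0+11=11 → L
X(23): 19·23+11=448≡6 → G
L(11): 19·11+11=220≡12 → M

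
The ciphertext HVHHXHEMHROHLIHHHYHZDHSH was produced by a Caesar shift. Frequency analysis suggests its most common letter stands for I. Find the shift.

25

The most frequent ciphertext letter is H (appears 12 times).
H is position 7; I is position 8.
Shift = -1≡25.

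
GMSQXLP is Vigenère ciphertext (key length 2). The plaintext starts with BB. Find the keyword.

Subtract each crib letter from the matching ciphertext letter (mod 26):
G(6)−B(1)=5 → F
M(12)−B(1)=11 → L

FL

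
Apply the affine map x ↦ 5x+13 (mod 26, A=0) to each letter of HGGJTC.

H(7): 5·7+13=48≡22 → W
G(6): 5·6+13=43≡17 → R
G(6): 5·6+13=43≡17 → R
J(9): 5·9+13=58≡6 → G
T(19): 5·19+13=108≡4 → E
C(2): 5·2+13=23 → X

WRRGEX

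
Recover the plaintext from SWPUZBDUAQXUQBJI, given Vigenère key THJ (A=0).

ZPGBSSKNRXQLXUAP

Repeat the key across the ciphertext: THJTHJTHJTHJTHJT
S(18)−T(19): -1≡25 → Z
W(22)−H(7): 15 → P
P(15)−J(9): 6 → G
U(20)−T(19): 1 → B
Z(25)−H(7): 18 → S
B(1)−J(9): -8≡18 → S
D(3)−T(19): -16≡10 → K
U(20)−H(7): 13 → N
A(0)−J(9): -9≡17 → R
Q(16)−T(19): -3≡23 → X
X(23)−H(7): 16 → Q
U(20)−J(9): 11 → L
Q(16)−T(19): -3≡23 → X
B(1)−H(7): -6≡20 → U
J(9)−J(9): 0 → A
I(8)−T(19): -11≡15 → P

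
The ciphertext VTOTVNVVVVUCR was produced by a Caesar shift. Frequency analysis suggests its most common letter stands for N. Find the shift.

8

The most frequent ciphertext letter is V (appears 6 times).
V is position 21; N is position 13.
Shift = 8.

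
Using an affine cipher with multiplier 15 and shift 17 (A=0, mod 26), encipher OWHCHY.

O(14): 15·14+17=227≡19 → T
W(22): 15·22+17=347≡9 → J
H(7): 15·7+17=122≡18 → S
C(2): 15·2+17=47≡21 → V
H(7): 15·7+17=122≡18 → S
Y(24): 15·24+17=377≡13 → N

TJSVSN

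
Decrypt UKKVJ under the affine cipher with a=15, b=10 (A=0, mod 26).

SAAZT

The inverse of 15 mod 26 is 7, since 15·7=105≡1. Apply D(y)=7·(y−10) mod 26:
U(20): 7·(20−10)=70≡18 → S
K(10): 7·(10−10)=0 → A
K(10): 7·(10−10)=0 → A
V(21): 7·(21−10)=77≡25 → Z
J(9): 7·(9−10)=-7≡19 → T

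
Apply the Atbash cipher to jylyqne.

j(9) → q(16)
y(24) → b(1)
l(11) → o(14)
y(24) → b(1)
q(16) → j(9)
n(13) → m(12)
e(4) → v(21)

qbobjmv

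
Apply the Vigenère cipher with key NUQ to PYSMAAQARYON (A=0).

CSIZUQDUHLID

Repeat the key across the message: NUQNUQNUQNUQ
P(15)+N(13): 28≡2 → C
Y(24)+U(20): 44≡18 → S
S(18)+Q(16): 34≡8 → I
M(12)+N(13): 25 → Z
A(0)+U(20): 20 → U
A(0)+Q(16): 16 → Q
Q(16)+N(13): 29≡3 → D
A(0)+U(20): 20 → U
R(17)+Q(16): 33≡7 → H
Y(24)+N(13): 37≡11 → L
O(14)+U(20): 34≡8 → I
N(13)+Q(16): 29≡3 → D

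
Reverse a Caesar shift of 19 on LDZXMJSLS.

SKGETQZSZ

L(11): 11−19=-8≡18 → S
D(3): 3−19=-16≡10 → K
Z(25): 25−19=6 → G
X(23): 23−19=4 → E
M(12): 12−19=-7≡19 → T
J(9): 9−19=-10≡16 → Q
S(18): 18−19=-1≡25 → Z
L(11): 11−19=-8≡18 → S
S(18): 18−19=-1≡25 → Z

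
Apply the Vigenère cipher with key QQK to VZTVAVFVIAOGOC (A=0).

Repeat the key across the message: QQKQQKQQKQQKQQ
V(21)+Q(16): 37≡11 → L
Z(25)+Q(16): 41≡15 → P
T(19)+K(10): 29≡3 → D
V(21)+Q(16): 37≡11 → L
A(0)+Q(16): 16 → Q
V(21)+K(10): 31≡5 → F
F(5)+Q(16): 21 → V
V(21)+Q(16): 37≡11 → L
I(8)+K(10): 18 → S
A(0)+Q(16): 16 → Q
O(14)+Q(16): 30≡4 → E
G(6)+K(10): 16 → Q
O(14)+Q(16): 30≡4 → E
C(2)+Q(16): 18 → S

LPDLQFVLSQEQES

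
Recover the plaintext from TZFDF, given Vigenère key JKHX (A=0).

Repeat the key across the ciphertext: JKHXJ
T(19)−J(9): 10 → K
Z(25)−K(10): 15 → P
F(5)−H(7): -2≡24 → Y
D(3)−X(23): -20≡6 → G
F(5)−J(9): -4≡22 → W

KPYGW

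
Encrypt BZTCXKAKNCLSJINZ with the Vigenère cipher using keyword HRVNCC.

Repeat the key across the message: HRVNCCHRVNCCHRVN
B(1)+H(7): 8 → I
Z(25)+R(17): 42≡16 → Q
T(19)+V(21): 40≡14 → O
C(2)+N(13): 15 → P
X(23)+C(2): 25 → Z
K(10)+C(2): 12 → M
A(0)+H(7): 7 → H
K(10)+R(17): 27≡1 → B
N(13)+V(21): 34≡8 → I
C(2)+N(13): 15 → P
L(11)+C(2): 13 → N
S(18)+C(2): 20 → U
J(9)+H(7): 16 → Q
I(8)+R(17): 25 → Z
N(13)+V(21): 34≡8 → I
Z(25)+N(13): 38≡12 → M

IQOPZMHBIPNUQZIM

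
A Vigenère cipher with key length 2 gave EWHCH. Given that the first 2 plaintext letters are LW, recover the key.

Subtract each crib letter from the matching ciphertext letter (mod 26):
E(4)−L(11)=-7≡19 → T
W(22)−W(22)=0 → A

TA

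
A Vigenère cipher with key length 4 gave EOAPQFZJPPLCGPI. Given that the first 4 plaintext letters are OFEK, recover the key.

Subtract each crib letter from the matching ciphertext letter (mod 26):
E(4)−O(14)=-10≡16 → Q
O(14)−F(5)=9 → J
A(0)−E(4)=-4≡22 → W
P(15)−K(10)=5 → F

QJWF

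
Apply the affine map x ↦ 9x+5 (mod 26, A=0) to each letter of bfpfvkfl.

oykymrya

b(1): 9·1+5=14 → o
f(5): 9·5+5=50≡24 → y
p(15): 9·15+5=140≡10 → k
f(5): 9·5+5=50≡24 → y
v(21): 9·21+5=194≡12 → m
k(10): 9·10+5=95≡17 → r
f(5): 9·5+5=50≡24 → y
l(11): 9·11+5=104≡0 → a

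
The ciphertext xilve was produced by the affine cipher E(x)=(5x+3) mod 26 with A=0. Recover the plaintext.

The inverse of 5 mod 26 is 21, since 5·21=105≡1. Apply D(y)=21·(y−3) mod 26:
x(23): 21·(23−3)=420≡4 → e
i(8): 21·(8−3)=105≡1 → b
l(11): 21·(11−3)=168≡12 → m
v(21): 21·(21−3)=378≡14 → o
e(4): 21·(4−3)=21 → v

ebmov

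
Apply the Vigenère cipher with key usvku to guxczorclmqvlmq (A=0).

amsmtijxvgkngwk

Repeat the key across the message: usvkuusvkuusvku
g(6)+u(20): 26≡0 → a
u(20)+s(18): 38≡12 → m
x(23)+v(21): 44≡18 → s
c(2)+k(10): 12 → m
z(25)+u(20): 45≡19 → t
o(14)+u(20): 34≡8 → i
r(17)+s(18): 35≡9 → j
c(2)+v(21): 23 → x
l(11)+k(10): 21 → v
m(12)+u(20): 32≡6 → g
q(16)+u(20): 36≡10 → k
v(21)+s(18): 39≡13 → n
l(11)+v(21): 32≡6 → g
m(12)+k(10): 22 → w
q(16)+u(20): 36≡10 → k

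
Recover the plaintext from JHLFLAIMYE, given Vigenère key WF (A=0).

Repeat the key across the ciphertext: WFWFWFWFWF
J(9)−W(22): -13≡13 → N
H(7)−F(5): 2 → C
L(11)−W(22): -11≡15 → P
F(5)−F(5): 0 → A
L(11)−W(22): -11≡15 → P
A(0)−F(5): -5≡21 → V
I(8)−W(22): -14≡12 → M
M(12)−F(5): 7 → H
Y(24)−W(22): 2 → C
E(4)−F(5): -1≡25 → Z

NCPAPVMHCZ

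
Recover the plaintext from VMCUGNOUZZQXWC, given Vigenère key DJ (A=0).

Repeat the key across the ciphertext: DJDJDJDJDJDJDJ
V(21)−D(3): 18 → S
M(12)−J(9): 3 → D
C(2)−D(3): -1≡25 → Z
U(20)−J(9): 11 → L
G(6)−D(3): 3 → D
N(13)−J(9): 4 → E
O(14)−D(3): 11 → L
U(20)−J(9): 11 → L
Z(25)−D(3): 22 → W
Z(25)−J(9): 16 → Q
Q(16)−D(3): 13 → N
X(23)−J(9): 14 → O
W(22)−D(3): 19 → T
C(2)−J(9): -7≡19 → T

SDZLDELLWQNOTT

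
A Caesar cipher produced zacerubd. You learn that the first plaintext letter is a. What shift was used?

From the crib: z(25)−a(0)=25, so the shift is 25.

25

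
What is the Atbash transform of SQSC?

S(18) → H(7)
Q(16) → J(9)
S(18) → H(7)
C(2) → X(23)

HJHX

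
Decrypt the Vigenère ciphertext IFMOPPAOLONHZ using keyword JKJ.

Repeat the key across the ciphertext: JKJJKJJKJJKJJ
I(8)−J(9): -1≡25 → Z
F(5)−K(10): -5≡21 → V
M(12)−J(9): 3 → D
O(14)−J(9): 5 → F
P(15)−K(10): 5 → F
P(15)−J(9): 6 → G
A(0)−J(9): -9≡17 → R
O(14)−K(10): 4 → E
L(11)−J(9): 2 → C
O(14)−J(9): 5 → F
N(13)−K(10): 3 → D
H(7)−J(9): -2≡24 → Y
Z(25)−J(9): 16 → Q

ZVDFFGRECFDYQ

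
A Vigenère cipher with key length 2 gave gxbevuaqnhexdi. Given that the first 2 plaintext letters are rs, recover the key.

Subtract each crib letter from the matching ciphertext letter (mod 26):
g(6)−r(17)=-11≡15 → p
x(23)−s(18)=5 → f

pf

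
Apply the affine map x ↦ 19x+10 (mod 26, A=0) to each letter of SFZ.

OBR

S(18): 19·18+10=352≡14 → O
F(5): 19·5+10=105≡1 → B
Z(25): 19·25+10=485≡17 → R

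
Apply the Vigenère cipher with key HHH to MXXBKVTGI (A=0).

TEEIRCANP

Repeat the key across the message: HHHHHHHHH
M(12)+H(7): 19 → T
X(23)+H(7): 30≡4 → E
X(23)+H(7): 30≡4 → E
B(1)+H(7): 8 → I
K(10)+H(7): 17 → R
V(21)+H(7): 28≡2 → C
T(19)+H(7): 26≡0 → A
G(6)+H(7): 13 → N
I(8)+H(7): 15 → P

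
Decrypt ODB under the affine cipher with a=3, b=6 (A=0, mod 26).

UZH

The inverse of 3 mod 26 is 9, since 3·9=27≡1. Apply D(y)=9·(y−6) mod 26:
O(14): 9·(14−6)=72≡20 → U
D(3): 9·(3−6)=-27≡25 → Z
B(1): 9·(1−6)=-45≡7 → H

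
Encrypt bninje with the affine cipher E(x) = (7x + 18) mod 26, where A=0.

b(1): 7·1+18=25 → z
n(13): 7·13+18=109≡5 → f
i(8): 7·8+18=74≡22 → w
n(13): 7·13+18=109≡5 → f
j(9): 7·9+18=81≡3 → d
e(4): 7·4+18=46≡20 → u

zfwfdu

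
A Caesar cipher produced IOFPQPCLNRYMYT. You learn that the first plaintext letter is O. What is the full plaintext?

OULVWVIRTXESEZ

From the crib: I(8)−O(14)=-6≡20, so the shift is 20.
Subtract 20 from each ciphertext letter:
I(8): 8−20=-12≡14 → O
O(14): 14−20=-6≡20 → U
F(5): 5−20=-15≡11 → L
P(15): 15−20=-5≡21 → V
Q(16): 16−20=-4≡22 → W
P(15): 15−20=-5≡21 → V
C(2): 2−20=-18≡8 → I
L(11): 11−20=-9≡17 → R
N(13): 13−20=-7≡19 → T
R(17): 17−20=-3≡23 → X
Y(24): 24−20=4 → E
M(12): 12−20=-8≡18 → S
Y(24): 24−20=4 → E
T(19): 19−20=-1≡25 → Z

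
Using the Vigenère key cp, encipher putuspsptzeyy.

Repeat the key across the message: cpcpcpcpcpcpc
p(15)+c(2): 17 → r
u(20)+p(15): 35≡9 → j
t(19)+c(2): 21 → v
u(20)+p(15): 35≡9 → j
s(18)+c(2): 20 → u
p(15)+p(15): 30≡4 → e
s(18)+c(2): 20 → u
p(15)+p(15): 30≡4 → e
t(19)+c(2): 21 → v
z(25)+p(15): 40≡14 → o
e(4)+c(2): 6 → g
y(24)+p(15): 39≡13 → n
y(24)+c(2): 26≡0 → a

rjvjueuevogna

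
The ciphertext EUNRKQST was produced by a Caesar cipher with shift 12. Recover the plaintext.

E(4): 4−12=-8≡18 → S
U(20): 20−12=8 → I
N(13): 13−12=1 → B
R(17): 17−12=5 → F
K(10): 10−12=-2≡24 → Y
Q(16): 16−12=4 → E
S(18): 18−12=6 → G
T(19): 19−12=7 → H

SIBFYEGH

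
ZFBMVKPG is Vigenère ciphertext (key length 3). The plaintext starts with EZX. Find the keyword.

Subtract each crib letter from the matching ciphertext letter (mod 26):
Z(25)−E(4)=21 → V
F(5)−Z(25)=-20≡6 → G
B(1)−X(23)=-22≡4 → E

VGE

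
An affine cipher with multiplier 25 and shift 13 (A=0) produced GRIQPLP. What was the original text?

The inverse of 25 mod 26 is 25, since 25·25=625≡1. Apply D(y)=25·(y−13) mod 26:
G(6): 25·(6−13)=-175≡7 → H
R(17): 25·(17−13)=100≡22 → W
I(8): 25·(8−13)=-125≡5 → F
Q(16): 25·(16−13)=75≡23 → X
P(15): 25·(15−13)=50≡24 → Y
L(11): 25·(11−13)=-50≡2 → C
P(15): 25·(15−13)=50≡24 → Y

HWFXYCY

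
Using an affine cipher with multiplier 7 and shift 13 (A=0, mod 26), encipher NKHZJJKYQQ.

AFKGYYFZVV

N(13): 7·13+13=104≡0 → A
K(10): 7·10+13=83≡5 → F
H(7): 7·7+13=62≡10 → K
Z(25): 7·25+13=188≡6 → G
J(9): 7·9+13=76≡24 → Y
J(9): 7·9+13=76≡24 → Y
K(10): 7·10+13=83≡5 → F
Y(24): 7·24+13=181≡25 → Z
Q(16): 7·16+13=125≡21 → V
Q(16): 7·16+13=125≡21 → V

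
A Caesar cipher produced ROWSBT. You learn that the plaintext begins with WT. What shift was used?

21

From the crib: R(17)−W(22)=-5≡21, so the shift is 21.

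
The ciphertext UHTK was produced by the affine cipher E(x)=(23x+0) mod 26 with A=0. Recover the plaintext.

CPLO

The inverse of 23 mod 26 is 17, since 23·17=391≡1. Apply D(y)=17·(y−0) mod 26:
U(20): 17·(20−0)=340≡2 → C
H(7): 17·(7−0)=119≡15 → P
T(19): 17·(19−0)=323≡11 → L
K(10): 17·(10−0)=170≡14 → O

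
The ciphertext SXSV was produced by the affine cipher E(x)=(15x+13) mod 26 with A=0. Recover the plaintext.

JSJE

The inverse of 15 mod 26 is 7, since 15·7=105≡1. Apply D(y)=7·(y−13) mod 26:
S(18): 7·(18−13)=35≡9 → J
X(23): 7·(23−13)=70≡18 → S
S(18): 7·(18−13)=35≡9 → J
V(21): 7·(21−13)=56≡4 → E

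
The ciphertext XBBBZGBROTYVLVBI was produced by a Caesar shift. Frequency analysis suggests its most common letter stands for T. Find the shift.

The most frequent ciphertext letter is B (appears 5 times).
B is position 1; T is position 19.
Shift = -18≡8.

8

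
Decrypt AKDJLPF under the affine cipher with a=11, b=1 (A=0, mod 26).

HPMWIGY

The inverse of 11 mod 26 is 19, since 11·19=209≡1. Apply D(y)=19·(y−1) mod 26:
A(0): 19·(0−1)=-19≡7 → H
K(10): 19·(10−1)=171≡15 → P
D(3): 19·(3−1)=38≡12 → M
J(9): 19·(9−1)=152≡22 → W
L(11): 19·(11−1)=190≡8 → I
P(15): 19·(15−1)=266≡6 → G
F(5): 19·(5−1)=76≡24 → Y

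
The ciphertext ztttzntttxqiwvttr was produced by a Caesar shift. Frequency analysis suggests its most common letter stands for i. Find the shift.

11

The most frequent ciphertext letter is t (appears 8 times).
t is position 19; i is position 8.
Shift = 11.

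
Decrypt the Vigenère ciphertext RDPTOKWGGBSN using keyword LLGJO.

Repeat the key across the ciphertext: LLGJOLLGJOLL
R(17)−L(11): 6 → G
D(3)−L(11): -8≡18 → S
P(15)−G(6): 9 → J
T(19)−J(9): 10 → K
O(14)−O(14): 0 → A
K(10)−L(11): -1≡25 → Z
W(22)−L(11): 11 → L
G(6)−G(6): 0 → A
G(6)−J(9): -3≡23 → X
B(1)−O(14): -13≡13 → N
S(18)−L(11): 7 → H
N(13)−L(11): 2 → C

GSJKAZLAXNHC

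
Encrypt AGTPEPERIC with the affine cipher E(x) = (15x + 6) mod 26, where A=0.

GSFXOXOBWK

A(0): 15·0+6=6 → G
G(6): 15·6+6=96≡18 → S
T(19): 15·19+6=291≡5 → F
P(15): 15·15+6=231≡23 → X
E(4): 15·4+6=66≡14 → O
P(15): 15·15+6=231≡23 → X
E(4): 15·4+6=66≡14 → O
R(17): 15·17+6=261≡1 → B
I(8): 15·8+6=126≡22 → W
C(2): 15·2+6=36≡10 → K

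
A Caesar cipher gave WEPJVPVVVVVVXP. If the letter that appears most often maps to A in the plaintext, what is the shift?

21

The most frequent ciphertext letter is V (appears 7 times).
V is position 21; A is position 0.
Shift = 21.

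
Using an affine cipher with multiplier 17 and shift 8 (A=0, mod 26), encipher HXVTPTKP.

H(7): 17·7+8=127≡23 → X
X(23): 17·23+8=399≡9 → J
V(21): 17·21+8=365≡1 → B
T(19): 17·19+8=331≡19 → T
P(15): 17·15+8=263≡3 → D
T(19): 17·19+8=331≡19 → T
K(10): 17·10+8=178≡22 → W
P(15): 17·15+8=263≡3 → D

XJBTDTWD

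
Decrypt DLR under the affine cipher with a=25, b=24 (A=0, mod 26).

VNH

The inverse of 25 mod 26 is 25, since 25·25=625≡1. Apply D(y)=25·(y−24) mod 26:
D(3): 25·(3−24)=-525≡21 → V
L(11): 25·(11−24)=-325≡13 → N
R(17): 25·(17−24)=-175≡7 → H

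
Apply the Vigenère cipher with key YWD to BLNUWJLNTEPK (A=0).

ZHQSSMJJWCLN

Repeat the key across the message: YWDYWDYWDYWD
B(1)+Y(24): 25 → Z
L(11)+W(22): 33≡7 → H
N(13)+D(3): 16 → Q
U(20)+Y(24): 44≡18 → S
W(22)+W(22): 44≡18 → S
J(9)+D(3): 12 → M
L(11)+Y(24): 35≡9 → J
N(13)+W(22): 35≡9 → J
T(19)+D(3): 22 → W
E(4)+Y(24): 28≡2 → C
P(15)+W(22): 37≡11 → L
K(10)+D(3): 13 → N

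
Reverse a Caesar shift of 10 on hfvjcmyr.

h(7): 7−10=-3≡23 → x
f(5): 5−10=-5≡21 → v
v(21): 21−10=11 → l
j(9): 9−10=-1≡25 → z
c(2): 2−10=-8≡18 → s
m(12): 12−10=2 → c
y(24): 24−10=14 → o
r(17): 17−10=7 → h

xvlzscoh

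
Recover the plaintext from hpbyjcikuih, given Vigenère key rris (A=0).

qytgslasdrz

Repeat the key across the ciphertext: rrisrrisrri
h(7)−r(17): -10≡16 → q
p(15)−r(17): -2≡24 → y
b(1)−i(8): -7≡19 → t
y(24)−s(18): 6 → g
j(9)−r(17): -8≡18 → s
c(2)−r(17): -15≡11 → l
i(8)−i(8): 0 → a
k(10)−s(18): -8≡18 → s
u(20)−r(17): 3 → d
i(8)−r(17): -9≡17 → r
h(7)−i(8): -1≡25 → z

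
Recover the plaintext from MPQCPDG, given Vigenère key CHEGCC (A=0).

Repeat the key across the ciphertext: CHEGCCC
M(12)−C(2): 10 → K
P(15)−H(7): 8 → I
Q(16)−E(4): 12 → M
C(2)−G(6): -4≡22 → W
P(15)−C(2): 13 → N
D(3)−C(2): 1 → B
G(6)−C(2): 4 → E

KIMWNBE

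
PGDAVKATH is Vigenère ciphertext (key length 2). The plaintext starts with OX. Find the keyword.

BJ

Subtract each crib letter from the matching ciphertext letter (mod 26):
P(15)−O(14)=1 → B
G(6)−X(23)=-17≡9 → J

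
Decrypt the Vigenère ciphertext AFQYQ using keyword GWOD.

Repeat the key across the ciphertext: GWODG
A(0)−G(6): -6≡20 → U
F(5)−W(22): -17≡9 → J
Q(16)−O(14): 2 → C
Y(24)−D(3): 21 → V
Q(16)−G(6): 10 → K

UJCVK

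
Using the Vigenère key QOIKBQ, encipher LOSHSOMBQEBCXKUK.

Repeat the key across the message: QOIKBQQOIKBQQOIK
L(11)+Q(16): 27≡1 → B
O(14)+O(14): 28≡2 → C
S(18)+I(8): 26≡0 → A
H(7)+K(10): 17 → R
S(18)+B(1): 19 → T
O(14)+Q(16): 30≡4 → E
M(12)+Q(16): 28≡2 → C
B(1)+O(14): 15 → P
Q(16)+I(8): 24 → Y
E(4)+K(10): 14 → O
B(1)+B(1): 2 → C
C(2)+Q(16): 18 → S
X(23)+Q(16): 39≡13 → N
K(10)+O(14): 24 → Y
U(20)+I(8): 28≡2 → C
K(10)+K(10): 20 → U

BCARTECPYOCSNYCU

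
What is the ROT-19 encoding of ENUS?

XGNL

E(4): 4+19=23 → X
N(13): 13+19=32≡6 → G
U(20): 20+19=39≡13 → N
S(18): 18+19=37≡11 → L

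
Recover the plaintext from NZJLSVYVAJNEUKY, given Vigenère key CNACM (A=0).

Repeat the key across the ciphertext: CNACMCNACMCNACM
N(13)−C(2): 11 → L
Z(25)−N(13): 12 → M
J(9)−A(0): 9 → J
L(11)−C(2): 9 → J
S(18)−M(12): 6 → G
V(21)−C(2): 19 → T
Y(24)−N(13): 11 → L
V(21)−A(0): 21 → V
A(0)−C(2): -2≡24 → Y
J(9)−M(12): -3≡23 → X
N(13)−C(2): 11 → L
E(4)−N(13): -9≡17 → R
U(20)−A(0): 20 → U
K(10)−C(2): 8 → I
Y(24)−M(12): 12 → M

LMJJGTLVYXLRUIM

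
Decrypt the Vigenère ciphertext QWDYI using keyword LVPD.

Repeat the key across the ciphertext: LVPDL
Q(16)−L(11): 5 → F
W(22)−V(21): 1 → B
D(3)−P(15): -12≡14 → O
Y(24)−D(3): 21 → V
I(8)−L(11): -3≡23 → X

FBOVX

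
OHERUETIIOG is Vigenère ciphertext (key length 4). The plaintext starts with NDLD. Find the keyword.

BETO

Subtract each crib letter from the matching ciphertext letter (mod 26):
O(14)−N(13)=1 → B
H(7)−D(3)=4 → E
E(4)−L(11)=-7≡19 → T
R(17)−D(3)=14 → O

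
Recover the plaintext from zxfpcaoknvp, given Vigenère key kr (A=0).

pgvysjetdef

Repeat the key across the ciphertext: krkrkrkrkrk
z(25)−k(10): 15 → p
x(23)−r(17): 6 → g
f(5)−k(10): -5≡21 → v
p(15)−r(17): -2≡24 → y
c(2)−k(10): -8≡18 → s
a(0)−r(17): -17≡9 → j
o(14)−k(10): 4 → e
k(10)−r(17): -7≡19 → t
n(13)−k(10): 3 → d
v(21)−r(17): 4 → e
p(15)−k(10): 5 → f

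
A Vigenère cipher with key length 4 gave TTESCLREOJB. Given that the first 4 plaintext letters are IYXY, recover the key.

LVHU

Subtract each crib letter from the matching ciphertext letter (mod 26):
T(19)−I(8)=11 → L
T(19)−Y(24)=-5≡21 → V
E(4)−X(23)=-19≡7 → H
S(18)−Y(24)=-6≡20 → U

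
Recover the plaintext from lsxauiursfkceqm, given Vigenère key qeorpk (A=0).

Repeat the key across the ciphertext: qeorpkqeorpkqeo
l(11)−q(16): -5≡21 → v
s(18)−e(4): 14 → o
x(23)−o(14): 9 → j
a(0)−r(17): -17≡9 → j
u(20)−p(15): 5 → f
i(8)−k(10): -2≡24 → y
u(20)−q(16): 4 → e
r(17)−e(4): 13 → n
s(18)−o(14): 4 → e
f(5)−r(17): -12≡14 → o
k(10)−p(15): -5≡21 → v
c(2)−k(10): -8≡18 → s
e(4)−q(16): -12≡14 → o
q(16)−e(4): 12 → m
m(12)−o(14): -2≡24 → y

vojjfyeneovsomy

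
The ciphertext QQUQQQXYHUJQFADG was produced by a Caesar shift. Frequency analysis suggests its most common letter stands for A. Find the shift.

The most frequent ciphertext letter is Q (appears 6 times).
Q is position 16; A is position 0.
Shift = 16.

16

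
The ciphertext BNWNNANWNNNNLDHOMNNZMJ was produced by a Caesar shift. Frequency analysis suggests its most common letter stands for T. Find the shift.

20

The most frequent ciphertext letter is N (appears 10 times).
N is position 13; T is position 19.
Shift = -6≡20.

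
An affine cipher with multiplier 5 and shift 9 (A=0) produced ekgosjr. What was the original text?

The inverse of 5 mod 26 is 21, since 5·21=105≡1. Apply D(y)=21·(y−9) mod 26:
e(4): 21·(4−9)=-105≡25 → z
k(10): 21·(10−9)=21 → v
g(6): 21·(6−9)=-63≡15 → p
o(14): 21·(14−9)=105≡1 → b
s(18): 21·(18−9)=189≡7 → h
j(9): 21·(9−9)=0 → a
r(17): 21·(17−9)=168≡12 → m

zvpbham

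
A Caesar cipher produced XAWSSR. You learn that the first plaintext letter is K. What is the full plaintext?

KNJFFE

From the crib: X(23)−K(10)=13, so the shift is 13.
Subtract 13 from each ciphertext letter:
X(23): 23−13=10 → K
A(0): 0−13=-13≡13 → N
W(22): 22−13=9 → J
S(18): 18−13=5 → F
S(18): 18−13=5 → F
R(17): 17−13=4 → E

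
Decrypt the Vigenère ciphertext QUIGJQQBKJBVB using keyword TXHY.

XXBIQTJDRMUXI

Repeat the key across the ciphertext: TXHYTXHYTXHYT
Q(16)−T(19): -3≡23 → X
U(20)−X(23): -3≡23 → X
I(8)−H(7): 1 → B
G(6)−Y(24): -18≡8 → I
J(9)−T(19): -10≡16 → Q
Q(16)−X(23): -7≡19 → T
Q(16)−H(7): 9 → J
B(1)−Y(24): -23≡3 → D
K(10)−T(19): -9≡17 → R
J(9)−X(23): -14≡12 → M
B(1)−H(7): -6≡20 → U
V(21)−Y(24): -3≡23 → X
B(1)−T(19): -18≡8 → I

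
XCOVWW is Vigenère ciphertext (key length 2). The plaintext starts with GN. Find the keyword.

Subtract each crib letter from the matching ciphertext letter (mod 26):
X(23)−G(6)=17 → R
C(2)−N(13)=-11≡15 → P

RP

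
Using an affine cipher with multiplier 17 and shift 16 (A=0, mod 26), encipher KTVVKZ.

K(10): 17·10+16=186≡4 → E
T(19): 17·19+16=339≡1 → B
V(21): 17·21+16=373≡9 → J
V(21): 17·21+16=373≡9 → J
K(10): 17·10+16=186≡4 → E
Z(25): 17·25+16=441≡25 → Z

EBJJEZ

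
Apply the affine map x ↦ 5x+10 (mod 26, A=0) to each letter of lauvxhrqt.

l(11): 5·11+10=65≡13 → n
a(0): 5·0+10=10 → k
u(20): 5·20+10=110≡6 → g
v(21): 5·21+10=115≡11 → l
x(23): 5·23+10=125≡21 → v
h(7): 5·7+10=45≡19 → t
r(17): 5·17+10=95≡17 → r
q(16): 5·16+10=90≡12 → m
t(19): 5·19+10=105≡1 → b

nkglvtrmb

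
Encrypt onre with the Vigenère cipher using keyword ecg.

spxi

Repeat the key across the message: ecge
o(14)+e(4): 18 → s
n(13)+c(2): 15 → p
r(17)+g(6): 23 → x
e(4)+e(4): 8 → i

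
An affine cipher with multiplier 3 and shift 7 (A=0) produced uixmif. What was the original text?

The inverse of 3 mod 26 is 9, since 3·9=27≡1. Apply D(y)=9·(y−7) mod 26:
u(20): 9·(20−7)=117≡13 → n
i(8): 9·(8−7)=9 → j
x(23): 9·(23−7)=144≡14 → o
m(12): 9·(12−7)=45≡19 → t
i(8): 9·(8−7)=9 → j
f(5): 9·(5−7)=-18≡8 → i

njotji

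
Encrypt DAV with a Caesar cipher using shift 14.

D(3): 3+14=17 → R
A(0): 0+14=14 → O
V(21): 21+14=35≡9 → J

ROJ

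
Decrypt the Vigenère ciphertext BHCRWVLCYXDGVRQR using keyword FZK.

WISMXLGDOSEWQSGM

Repeat the key across the ciphertext: FZKFZKFZKFZKFZKF
B(1)−F(5): -4≡22 → W
H(7)−Z(25): -18≡8 → I
C(2)−K(10): -8≡18 → S
R(17)−F(5): 12 → M
W(22)−Z(25): -3≡23 → X
V(21)−K(10): 11 → L
L(11)−F(5): 6 → G
C(2)−Z(25): -23≡3 → D
Y(24)−K(10): 14 → O
X(23)−F(5): 18 → S
D(3)−Z(25): -22≡4 → E
G(6)−K(10): -4≡22 → W
V(21)−F(5): 16 → Q
R(17)−Z(25): -8≡18 → S
Q(16)−K(10): 6 → G
R(17)−F(5): 12 → M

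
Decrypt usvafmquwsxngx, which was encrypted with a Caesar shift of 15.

fdglqxbfhdiyri

u(20): 20−15=5 → f
s(18): 18−15=3 → d
v(21): 21−15=6 → g
a(0): 0−15=-15≡11 → l
f(5): 5−15=-10≡16 → q
m(12): 12−15=-3≡23 → x
q(16): 16−15=1 → b
u(20): 20−15=5 → f
w(22): 22−15=7 → h
s(18): 18−15=3 → d
x(23): 23−15=8 → i
n(13): 13−15=-2≡24 → y
g(6): 6−15=-9≡17 → r
x(23): 23−15=8 → i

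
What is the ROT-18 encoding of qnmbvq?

ifetni

q(16): 16+18=34≡8 → i
n(13): 13+18=31≡5 → f
m(12): 12+18=30≡4 → e
b(1): 1+18=19 → t
v(21): 21+18=39≡13 → n
q(16): 16+18=34≡8 → i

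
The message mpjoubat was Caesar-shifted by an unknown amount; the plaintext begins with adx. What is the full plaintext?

From the crib: m(12)−a(0)=12, so the shift is 12.
Subtract 12 from each ciphertext letter:
m(12): 12−12=0 → a
p(15): 15−12=3 → d
j(9): 9−12=-3≡23 → x
o(14): 14−12=2 → c
u(20): 20−12=8 → i
b(1): 1−12=-11≡15 → p
a(0): 0−12=-12≡14 → o
t(19): 19−12=7 → h

adxcipoh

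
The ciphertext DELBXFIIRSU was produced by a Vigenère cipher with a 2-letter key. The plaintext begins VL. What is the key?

IT

Subtract each crib letter from the matching ciphertext letter (mod 26):
D(3)−V(21)=-18≡8 → I
E(4)−L(11)=-7≡19 → T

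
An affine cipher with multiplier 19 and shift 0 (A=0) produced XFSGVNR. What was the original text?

The inverse of 19 mod 26 is 11, since 19·11=209≡1. Apply D(y)=11·(y−0) mod 26:
X(23): 11·(23−0)=253≡19 → T
F(5): 11·(5−0)=55≡3 → D
S(18): 11·(18−0)=198≡16 → Q
G(6): 11·(6−0)=66≡14 → O
V(21): 11·(21−0)=231≡23 → X
N(13): 11·(13−0)=143≡13 → N
R(17): 11·(17−0)=187≡5 → F

TDQOXNF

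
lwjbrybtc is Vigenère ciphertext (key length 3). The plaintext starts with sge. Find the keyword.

Subtract each crib letter from the matching ciphertext letter (mod 26):
l(11)−s(18)=-7≡19 → t
w(22)−g(6)=16 → q
j(9)−e(4)=5 → f

tqf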